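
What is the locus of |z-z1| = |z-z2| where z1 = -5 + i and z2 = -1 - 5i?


Equal distances means the locus is the perpendicular bisector of z1 and z2.
Midpoint = ((-5+(-1))/2, (1+(-5))/2) = (-3.0000, -2.0000)

Perpendicular bisector through (-3.0000, -2.0000)


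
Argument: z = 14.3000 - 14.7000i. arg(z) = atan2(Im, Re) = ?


Re = 14.3, Im = -14.7
arg = atan2(-14.7, 14.3) = -45.7902 degrees

arg(z) = -45.7902 degrees


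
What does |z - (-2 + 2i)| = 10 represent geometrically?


|z - z0| = r is a circle with center z0 and radius r.
Center = (-2, 2), radius = 10

Circle with center (-2, 2) and radius 10


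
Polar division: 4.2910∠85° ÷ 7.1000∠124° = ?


r = 4.2910 / 7.1000 = 0.6044
theta = 85° - 124° = -39° = 321° (mod 360)

0.6044 cis(321°)


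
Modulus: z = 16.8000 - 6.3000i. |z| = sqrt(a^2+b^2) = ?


|z| = sqrt(16.8^2 + (-6.3)^2) = sqrt(282.24 + 39.69) = sqrt(321.93) = 17.9424

|z| = 17.9424


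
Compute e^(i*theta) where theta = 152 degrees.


cos(152°) = -0.8829
sin(152°) = 0.4695

e^(i*152°) = -0.8829 + 0.4695i


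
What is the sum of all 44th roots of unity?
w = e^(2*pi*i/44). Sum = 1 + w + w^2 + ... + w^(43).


The sum of all 44th roots of unity is 0.
Geometric series: (1 - w^44)/(1 - w) = (1-1)/(1-w) = 0 since w^44 = 1, w ≠ 1.
Alternatively: coefficient of z^43 in z^44 - 1 is 0.

0


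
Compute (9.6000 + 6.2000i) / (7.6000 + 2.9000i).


Conjugate of z2 = 7.6000 - 2.9000i
Numerator: (9.6000 + 6.2000i)(7.6000 - 2.9000i) = 90.9400 + 19.2800i
Denominator: 7.6^2 + 2.9^2 = 66.17
Result = (90.9400 + 19.2800i)/66.17

1.3743 + 0.2914i


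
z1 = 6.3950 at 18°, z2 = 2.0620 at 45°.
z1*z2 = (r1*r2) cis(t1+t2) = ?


r = 6.3950 * 2.0620 = 13.1865
theta = 18° + 45° = 63° = 63° (mod 360)

13.1865 cis(63°)


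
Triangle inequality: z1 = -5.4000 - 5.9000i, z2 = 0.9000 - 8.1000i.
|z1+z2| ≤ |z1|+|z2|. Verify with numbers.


|z1| = sqrt((-5.4)^2 + (-5.9)^2) = sqrt(63.97) = 7.9981
|z2| = sqrt(0.9^2 + (-8.1)^2) = sqrt(66.42) = 8.1498
z1+z2 = -4.5000 - 14.0000i
|z1+z2| = sqrt(216.25) = 14.7054
|z1|+|z2| = 7.9981 + 8.1498 = 16.1479

|z1+z2| = 14.7054 ≤ |z1|+|z2| = 16.1479 (verified)


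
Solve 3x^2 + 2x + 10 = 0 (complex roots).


disc = 2^2 - 4*3*10 = 4 - 120 = -116
sqrt(|disc|) = sqrt(116) = 10.7703
Real part = -2/(2*3) = -0.3333
Imag part = 10.7703/(2*3) = 1.7951

-0.3333 ± 1.7951i


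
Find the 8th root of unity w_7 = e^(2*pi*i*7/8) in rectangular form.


Angle = 360*7/8 = 315°
a = cos(315°) = 0.7071
b = sin(315°) = -0.7071

0.7071 - 0.7071i


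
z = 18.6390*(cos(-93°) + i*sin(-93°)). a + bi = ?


a = 18.6390*cos(-93°) = 18.6390*(-0.052336) = -0.9755
b = 18.6390*sin(-93°) = 18.6390*(-0.99863) = -18.6135

-0.9755 - 18.6135i


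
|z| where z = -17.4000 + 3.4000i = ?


|z| = sqrt((-17.4)^2 + 3.4^2) = sqrt(302.76 + 11.56) = sqrt(314.32) = 17.7291

|z| = 17.7291


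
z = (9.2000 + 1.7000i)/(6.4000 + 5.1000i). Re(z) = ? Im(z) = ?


Multiply by conjugate: (9.2000 + 1.7000i)(6.4000 - 5.1000i) / (6.4^2 + 5.1^2)
Numerator real = 9.2*6.4 + 1.7*5.1 = 67.55
Numerator imag = 1.7*6.4 - 9.2*5.1 = -36.04
Denominator = 66.97
Re(z) = 67.55/66.97 = 1.0087
Im(z) = -36.04/66.97 = -0.5382

Re(z) = 1.0087, Im(z) = -0.5382


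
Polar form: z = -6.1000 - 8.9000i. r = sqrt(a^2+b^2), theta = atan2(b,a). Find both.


r = sqrt(37.21+79.21) = sqrt(116.42) = 10.7898
theta = atan2(-8.9, -6.1) = -124.4265 degrees

r = 10.7898, theta = -124.4265 degrees


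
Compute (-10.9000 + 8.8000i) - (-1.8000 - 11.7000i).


Real: -10.9 + 1.8 = -9.1
Imag: 8.8 + 11.7 = 20.5

-9.1000 + 20.5000i


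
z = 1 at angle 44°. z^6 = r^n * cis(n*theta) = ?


r^6 = 1^6 = 1
n*theta = 6*44° = 264° = 264° (mod 360)
a = 1*cos(264°) = -0.1045
b = 1*sin(264°) = -0.9945

1 cis(264°) = -0.1045 - 0.9945i


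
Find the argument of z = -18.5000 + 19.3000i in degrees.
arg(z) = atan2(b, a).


Re = -18.5, Im = 19.3
arg = atan2(19.3, -18.5) = 133.7876 degrees

arg(z) = 133.7876 degrees


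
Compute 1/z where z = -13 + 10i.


|z|^2 = 169+100 = 269
1/z = (-13 - 10i)/269

1/z = -0.0483 - 0.0372i


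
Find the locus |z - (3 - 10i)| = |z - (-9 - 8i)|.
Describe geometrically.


Equal distances means the locus is the perpendicular bisector of z1 and z2.
Midpoint = ((3+(-9))/2, (-10+(-8))/2) = (-3.0000, -9.0000)

Perpendicular bisector through (-3.0000, -9.0000)


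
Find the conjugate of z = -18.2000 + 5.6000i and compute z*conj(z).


z_bar = -18.2000 - 5.6000i
z*z_bar = (-18.2)^2 + 5.6^2 = 331.24 + 31.36 = 362.6

z_bar = -18.2000 - 5.6000i, z*z_bar = 362.6


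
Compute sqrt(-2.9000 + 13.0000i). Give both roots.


|z| = sqrt(8.41+169) = 13.3195
sqrt((|z|+a)/2) = sqrt((13.3195+(-2.9))/2) = sqrt(5.2098) = 2.2825
sqrt((|z|-a)/2) = sqrt((13.3195-(-2.9))/2) = sqrt(8.1098) = 2.8478

±(2.2825 + 2.8478i) i.e. 2.2825 + 2.8478i and -2.2825 - 2.8478i


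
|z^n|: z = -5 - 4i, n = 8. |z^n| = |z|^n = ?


|z| = sqrt(25+16) = sqrt(41) = 6.4031
|z^8| = |z|^8 = (sqrt(41))^8 = 41^4 = 2825761

|z^8| = 2825761


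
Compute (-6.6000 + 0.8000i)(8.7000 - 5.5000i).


Real = -6.6*8.7 - 0.8*(-5.5) = -57.42 - (-4.4) = -53.02
Imag = -6.6*(-5.5) + 8.7*0.8 = 36.3 + 6.96 = 43.26

-53.0200 + 43.2600i


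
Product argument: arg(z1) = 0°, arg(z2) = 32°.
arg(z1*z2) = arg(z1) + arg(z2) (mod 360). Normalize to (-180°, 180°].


arg(z1*z2) = 0° + 32° = 32°
Normalized to (-180°, 180°]: 32°

32°


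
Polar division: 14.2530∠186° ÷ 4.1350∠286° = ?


r = 14.2530 / 4.1350 = 3.4469
theta = 186° - 286° = -100° = 260° (mod 360)

3.4469 cis(260°)


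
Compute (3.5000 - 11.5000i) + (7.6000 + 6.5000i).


Real: 3.5 + 7.6 = 11.1
Imag: -11.5 + 6.5 = -5

11.1000 - 5.0000i


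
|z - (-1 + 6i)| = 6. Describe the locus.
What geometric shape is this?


|z - z0| = r is a circle with center z0 and radius r.
Center = (-1, 6), radius = 6

Circle with center (-1, 6) and radius 6


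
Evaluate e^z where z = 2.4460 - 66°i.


e^2.4460 = 11.5421
cos(-66°) = 0.40674
sin(-66°) = -0.913545
Real = 11.5421*0.40674 = 4.6946
Imag = 11.5421*(-0.913545) = -10.5442

4.6946 - 10.5442i


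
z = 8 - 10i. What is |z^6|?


|z| = sqrt(64+100) = sqrt(164) = 12.8062
|z^6| = |z|^6 = (sqrt(164))^6 = 164^3 = 4410944

|z^6| = 4410944


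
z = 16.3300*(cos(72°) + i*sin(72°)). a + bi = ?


a = 16.3300*cos(72°) = 16.3300*0.309017 = 5.0462
b = 16.3300*sin(72°) = 16.3300*0.95106 = 15.5308

5.0462 + 15.5308i


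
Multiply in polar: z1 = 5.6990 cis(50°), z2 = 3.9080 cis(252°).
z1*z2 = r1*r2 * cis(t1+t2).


r = 5.6990 * 3.9080 = 22.2717
theta = 50° + 252° = 302° = 302° (mod 360)

22.2717 cis(302°)


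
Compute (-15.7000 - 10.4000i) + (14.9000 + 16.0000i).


Real: -15.7 + 14.9 = -0.8
Imag: -10.4 + 16 = 5.6

-0.8000 + 5.6000i


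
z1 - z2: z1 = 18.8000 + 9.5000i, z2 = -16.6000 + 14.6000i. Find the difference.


Real: 18.8 + 16.6 = 35.4
Imag: 9.5 - 14.6 = -5.1

35.4000 - 5.1000i


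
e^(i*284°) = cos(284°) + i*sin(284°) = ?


cos(284°) = 0.2419
sin(284°) = -0.9703

e^(i*284°) = 0.2419 - 0.9703i


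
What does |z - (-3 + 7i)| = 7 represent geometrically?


|z - z0| = r is a circle with center z0 and radius r.
Center = (-3, 7), radius = 7

Circle with center (-3, 7) and radius 7


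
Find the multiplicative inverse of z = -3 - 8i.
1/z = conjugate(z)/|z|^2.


|z|^2 = 9+64 = 73
1/z = (-3 + 8i)/73

1/z = -0.0411 + 0.1096i


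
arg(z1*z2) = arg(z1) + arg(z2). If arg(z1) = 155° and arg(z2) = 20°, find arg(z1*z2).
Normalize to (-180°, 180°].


arg(z1*z2) = 155° + 20° = 175°
Normalized to (-180°, 180°]: 175°

175°


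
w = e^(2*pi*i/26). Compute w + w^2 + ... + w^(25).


With w = e^(2*pi*i/26), all 26 of the 26th roots of unity w^0 = 1, w, ..., w^(25) sum to 0: 1 + w + ... + w^(25) = (1 - w^26)/(1 - w) = 0 since w^26 = 1, w ≠ 1.
Removing the root 1: w + w^2 + ... + w^(25) = 0 - 1 = -1

Sum = -1


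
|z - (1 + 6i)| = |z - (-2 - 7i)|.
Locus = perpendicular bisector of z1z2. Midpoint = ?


Equal distances means the locus is the perpendicular bisector of z1 and z2.
Midpoint = ((1+(-2))/2, (6+(-7))/2) = (-0.5000, -0.5000)

Perpendicular bisector through (-0.5000, -0.5000)


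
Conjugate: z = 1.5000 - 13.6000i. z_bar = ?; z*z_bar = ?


z_bar = 1.5000 + 13.6000i
z*z_bar = 1.5^2 + (-13.6)^2 = 2.25 + 184.96 = 187.21

z_bar = 1.5000 + 13.6000i, z*z_bar = 187.21


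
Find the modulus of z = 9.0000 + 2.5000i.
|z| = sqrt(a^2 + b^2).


|z| = sqrt(9^2 + 2.5^2) = sqrt(81 + 6.25) = sqrt(87.25) = 9.3408

|z| = 9.3408


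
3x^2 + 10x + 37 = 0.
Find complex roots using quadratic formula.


disc = 10^2 - 4*3*37 = 100 - 444 = -344
sqrt(|disc|) = sqrt(344) = 18.5472
Real part = -10/(2*3) = -1.6667
Imag part = 18.5472/(2*3) = 3.0912

-1.6667 ± 3.0912i


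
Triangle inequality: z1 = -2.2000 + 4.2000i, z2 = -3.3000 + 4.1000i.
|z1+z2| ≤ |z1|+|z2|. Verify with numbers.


|z1| = sqrt((-2.2)^2 + 4.2^2) = sqrt(22.48) = 4.7413
|z2| = sqrt((-3.3)^2 + 4.1^2) = sqrt(27.7) = 5.2631
z1+z2 = -5.5000 + 8.3000i
|z1+z2| = sqrt(99.14) = 9.9569
|z1|+|z2| = 4.7413 + 5.2631 = 10.0044

|z1+z2| = 9.9569 ≤ |z1|+|z2| = 10.0044 (verified)


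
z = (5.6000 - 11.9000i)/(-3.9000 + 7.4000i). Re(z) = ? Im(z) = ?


Multiply by conjugate: (5.6000 - 11.9000i)(-3.9000 - 7.4000i) / ((-3.9)^2 + 7.4^2)
Numerator real = 5.6*(-3.9) - (11.9)*7.4 = -109.9
Numerator imag = -11.9*(-3.9) - 5.6*7.4 = 4.97
Denominator = 69.97
Re(z) = -109.9/69.97 = -1.5707
Im(z) = 4.97/69.97 = 0.0710

Re(z) = -1.5707, Im(z) = 0.0710


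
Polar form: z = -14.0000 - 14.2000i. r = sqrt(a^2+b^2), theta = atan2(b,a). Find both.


r = sqrt(196+201.64) = sqrt(397.64) = 19.9409
theta = atan2(-14.2, -14) = -134.5937 degrees

r = 19.9409, theta = -134.5937 degrees


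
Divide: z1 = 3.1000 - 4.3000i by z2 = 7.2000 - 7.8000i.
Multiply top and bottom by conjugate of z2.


Conjugate of z2 = 7.2000 + 7.8000i
Numerator: (3.1000 - 4.3000i)(7.2000 + 7.8000i) = 55.8600 - 6.7800i
Denominator: 7.2^2 + (-7.8)^2 = 112.68
Result = (55.8600 - 6.7800i)/112.68

0.4957 - 0.0602i


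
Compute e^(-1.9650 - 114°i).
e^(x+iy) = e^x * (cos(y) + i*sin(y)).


e^-1.9650 = 0.14016
cos(-114°) = -0.4067
sin(-114°) = -0.9135
Real = 0.14016*(-0.4067) = -0.0570
Imag = 0.14016*(-0.9135) = -0.1280

-0.0570 - 0.1280i


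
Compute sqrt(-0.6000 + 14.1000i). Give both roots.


|z| = sqrt(0.36+198.81) = 14.1128
sqrt((|z|+a)/2) = sqrt((14.1128+(-0.6))/2) = sqrt(6.7564) = 2.5993
sqrt((|z|-a)/2) = sqrt((14.1128-(-0.6))/2) = sqrt(7.3564) = 2.7123

±(2.5993 + 2.7123i) i.e. 2.5993 + 2.7123i and -2.5993 - 2.7123i


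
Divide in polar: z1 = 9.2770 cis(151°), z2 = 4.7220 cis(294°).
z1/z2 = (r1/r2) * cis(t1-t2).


r = 9.2770 / 4.7220 = 1.9646
theta = 151° - 294° = -143° = 217° (mod 360)

1.9646 cis(217°)


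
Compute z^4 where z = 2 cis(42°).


r^4 = 2^4 = 16
n*theta = 4*42° = 168° = 168° (mod 360)
a = 16*cos(168°) = -15.6504
b = 16*sin(168°) = 3.3266

16 cis(168°) = -15.6504 + 3.3266i


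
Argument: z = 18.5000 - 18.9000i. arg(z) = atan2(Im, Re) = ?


Re = 18.5, Im = -18.9
arg = atan2(-18.9, 18.5) = -45.6128 degrees

arg(z) = -45.6128 degrees


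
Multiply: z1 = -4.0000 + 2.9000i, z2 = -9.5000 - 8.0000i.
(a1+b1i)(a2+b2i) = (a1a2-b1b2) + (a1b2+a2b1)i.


Real = -4*(-9.5) - 2.9*(-8) = 38 - (-23.2) = 61.2
Imag = -4*(-8) - (9.5)*2.9 = 32 - (27.55) = 4.45

61.2000 + 4.4500i


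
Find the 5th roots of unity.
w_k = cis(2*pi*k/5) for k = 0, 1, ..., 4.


The 5th roots of unity are cis(360k/5°) for k=0..4
Angle step = 360/5 = 72°
Primitive root: cis(72°)
Primitive root = 0.3090 + 0.9511i

5 roots at angles: 0°, 72°, 144°, 216°, 288°


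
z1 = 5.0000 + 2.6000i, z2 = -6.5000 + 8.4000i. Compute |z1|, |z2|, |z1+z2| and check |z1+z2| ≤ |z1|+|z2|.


|z1| = sqrt(5^2 + 2.6^2) = sqrt(31.76) = 5.6356
|z2| = sqrt((-6.5)^2 + 8.4^2) = sqrt(112.81) = 10.6212
z1+z2 = -1.5000 + 11.0000i
|z1+z2| = sqrt(123.25) = 11.1018
|z1|+|z2| = 5.6356 + 10.6212 = 16.2568

|z1+z2| = 11.1018 ≤ |z1|+|z2| = 16.2568 (verified)


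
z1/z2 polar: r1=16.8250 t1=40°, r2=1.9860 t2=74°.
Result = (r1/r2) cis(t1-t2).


r = 16.8250 / 1.9860 = 8.4718
theta = 40° - 74° = -34° = 326° (mod 360)

8.4718 cis(326°)


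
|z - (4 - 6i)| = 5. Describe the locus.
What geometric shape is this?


|z - z0| = r is a circle with center z0 and radius r.
Center = (4, -6), radius = 5

Circle with center (4, -6) and radius 5


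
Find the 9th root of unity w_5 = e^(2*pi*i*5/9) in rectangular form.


Angle = 360*5/9 = 200°
a = cos(200°) = -0.9397
b = sin(200°) = -0.3420

-0.9397 - 0.3420i


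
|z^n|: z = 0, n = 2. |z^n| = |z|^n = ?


|z| = sqrt(0+0) = sqrt(0) = 0
|z^2| = |z|^2 = 0^2 = 0

|z^2| = 0


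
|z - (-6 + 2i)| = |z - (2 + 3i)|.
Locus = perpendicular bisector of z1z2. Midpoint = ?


Equal distances means the locus is the perpendicular bisector of z1 and z2.
Midpoint = ((-6+2)/2, (2+3)/2) = (-2.0000, 2.5000)

Perpendicular bisector through (-2.0000, 2.5000)


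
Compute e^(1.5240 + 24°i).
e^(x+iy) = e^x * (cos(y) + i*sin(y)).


e^1.5240 = 4.59055
cos(24°) = 0.91355
sin(24°) = 0.406737
Real = 4.59055*0.91355 = 4.1937
Imag = 4.59055*0.406737 = 1.8671

4.1937 + 1.8671i


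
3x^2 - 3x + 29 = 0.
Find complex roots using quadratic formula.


disc = (-3)^2 - 4*3*29 = 9 - 348 = -339
sqrt(|disc|) = sqrt(339) = 18.4120
Real part = 3/(2*3) = 0.5000
Imag part = 18.4120/(2*3) = 3.0687

0.5000 ± 3.0687i


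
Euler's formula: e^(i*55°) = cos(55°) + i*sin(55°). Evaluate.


cos(55°) = 0.5736
sin(55°) = 0.8192

e^(i*55°) = 0.5736 + 0.8192i


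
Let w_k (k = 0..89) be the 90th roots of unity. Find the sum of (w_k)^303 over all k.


The roots are w_k = w^k with w = e^(2*pi*i/90), and (w^k)^303 = (w^303)^k.
So S = 1 + u + u^2 + ... + u^(89) with u = w^303.
303 = 3*90 + 33, so 303 is not a multiple of 90: u = (w^90)^3 * w^33 = w^33 ≠ 1 (w is a primitive 90th root), while u^90 = (w^90)^303 = 1.
Geometric series: S = (1 - u^90)/(1 - u) = (1 - 1)/(1 - u) = 0

S = 0


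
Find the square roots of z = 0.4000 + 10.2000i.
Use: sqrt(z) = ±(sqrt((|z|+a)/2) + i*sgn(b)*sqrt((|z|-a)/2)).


|z| = sqrt(0.16+104.04) = 10.2078
sqrt((|z|+a)/2) = sqrt((10.2078+0.4)/2) = sqrt(5.3039) = 2.3030
sqrt((|z|-a)/2) = sqrt((10.2078-0.4)/2) = sqrt(4.9039) = 2.2145

±(2.3030 + 2.2145i) i.e. 2.3030 + 2.2145i and -2.3030 - 2.2145i


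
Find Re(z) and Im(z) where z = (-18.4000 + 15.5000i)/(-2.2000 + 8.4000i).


Multiply by conjugate: (-18.4000 + 15.5000i)(-2.2000 - 8.4000i) / ((-2.2)^2 + 8.4^2)
Numerator real = -18.4*(-2.2) + 15.5*8.4 = 170.68
Numerator imag = 15.5*(-2.2) - (-18.4)*8.4 = 120.46
Denominator = 75.4
Re(z) = 170.68/75.4 = 2.2637
Im(z) = 120.46/75.4 = 1.5976

Re(z) = 2.2637, Im(z) = 1.5976


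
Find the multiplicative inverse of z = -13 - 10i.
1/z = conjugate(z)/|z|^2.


|z|^2 = 169+100 = 269
1/z = (-13 + 10i)/269

1/z = -0.0483 + 0.0372i


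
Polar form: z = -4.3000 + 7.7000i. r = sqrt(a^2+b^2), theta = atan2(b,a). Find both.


r = sqrt(18.49+59.29) = sqrt(77.78) = 8.8193
theta = atan2(7.7, -4.3) = 119.1808 degrees

r = 8.8193, theta = 119.1808 degrees


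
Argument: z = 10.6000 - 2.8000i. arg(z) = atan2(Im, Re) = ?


Re = 10.6, Im = -2.8
arg = atan2(-2.8, 10.6) = -14.7968 degrees

arg(z) = -14.7968 degrees


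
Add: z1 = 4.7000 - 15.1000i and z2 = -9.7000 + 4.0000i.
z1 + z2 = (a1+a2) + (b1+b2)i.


Real: 4.7 - 9.7 = -5
Imag: -15.1 + 4 = -11.1

-5.0000 - 11.1000i


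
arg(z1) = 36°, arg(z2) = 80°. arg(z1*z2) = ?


arg(z1*z2) = 36° + 80° = 116°
Normalized to (-180°, 180°]: 116°

116°


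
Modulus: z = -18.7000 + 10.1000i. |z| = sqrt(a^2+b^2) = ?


|z| = sqrt((-18.7)^2 + 10.1^2) = sqrt(349.69 + 102.01) = sqrt(451.7) = 21.2532

|z| = 21.2532


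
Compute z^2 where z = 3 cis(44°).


r^2 = 3^2 = 9
n*theta = 2*44° = 88° = 88° (mod 360)
a = 9*cos(88°) = 0.3141
b = 9*sin(88°) = 8.9945

9 cis(88°) = 0.3141 + 8.9945i


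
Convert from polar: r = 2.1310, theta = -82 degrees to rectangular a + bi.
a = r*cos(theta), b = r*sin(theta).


a = 2.1310*cos(-82°) = 2.1310*0.1392 = 0.2966
b = 2.1310*sin(-82°) = 2.1310*(-0.9903) = -2.1103

0.2966 - 2.1103i


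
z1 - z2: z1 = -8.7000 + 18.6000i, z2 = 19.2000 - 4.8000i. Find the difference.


Real: -8.7 - 19.2 = -27.9
Imag: 18.6 + 4.8 = 23.4

-27.9000 + 23.4000i


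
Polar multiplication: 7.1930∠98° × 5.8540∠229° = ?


r = 7.1930 * 5.8540 = 42.1078
theta = 98° + 229° = 327° = 327° (mod 360)

42.1078 cis(327°)


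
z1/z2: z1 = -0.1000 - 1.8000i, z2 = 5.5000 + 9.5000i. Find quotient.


Conjugate of z2 = 5.5000 - 9.5000i
Numerator: (-0.1000 - 1.8000i)(5.5000 - 9.5000i) = -17.6500 - 8.9500i
Denominator: 5.5^2 + 9.5^2 = 120.5
Result = (-17.6500 - 8.9500i)/120.5

-0.1465 - 0.0743i


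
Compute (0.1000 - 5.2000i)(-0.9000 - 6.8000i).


Real = 0.1*(-0.9) - (-5.2)*(-6.8) = -0.09 - 35.36 = -35.45
Imag = 0.1*(-6.8) - (0.9)*(-5.2) = -0.68 + 4.68 = 4

-35.4500 + 4.0000i


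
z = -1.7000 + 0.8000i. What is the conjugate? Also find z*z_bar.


z_bar = -1.7000 - 0.8000i
z*z_bar = (-1.7)^2 + 0.8^2 = 2.89 + 0.64 = 3.53

z_bar = -1.7000 - 0.8000i, z*z_bar = 3.53


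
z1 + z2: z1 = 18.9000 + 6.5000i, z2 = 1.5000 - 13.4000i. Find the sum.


Real: 18.9 + 1.5 = 20.4
Imag: 6.5 - 13.4 = -6.9

20.4000 - 6.9000i


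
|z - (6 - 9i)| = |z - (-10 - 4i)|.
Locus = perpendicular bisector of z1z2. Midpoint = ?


Equal distances means the locus is the perpendicular bisector of z1 and z2.
Midpoint = ((6+(-10))/2, (-9+(-4))/2) = (-2.0000, -6.5000)

Perpendicular bisector through (-2.0000, -6.5000)


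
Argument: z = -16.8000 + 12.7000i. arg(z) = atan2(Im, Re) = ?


Re = -16.8, Im = 12.7
arg = atan2(12.7, -16.8) = 142.9125 degrees

arg(z) = 142.9125 degrees


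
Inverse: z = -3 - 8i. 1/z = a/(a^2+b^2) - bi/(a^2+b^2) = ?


|z|^2 = 9+64 = 73
1/z = (-3 + 8i)/73

1/z = -0.0411 + 0.1096i


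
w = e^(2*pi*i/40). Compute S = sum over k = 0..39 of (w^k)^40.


The roots are w_k = w^k with w = e^(2*pi*i/40), and (w^k)^40 = (w^40)^k.
So S = 1 + u + u^2 + ... + u^(39) with u = w^40.
40 = 1*40 + 0, so 40 is a multiple of 40 and u = (w^40)^1 = 1.
Every one of the 40 terms equals 1: S = 40

S = 40


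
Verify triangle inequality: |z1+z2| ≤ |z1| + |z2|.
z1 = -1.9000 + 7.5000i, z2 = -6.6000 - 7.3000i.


|z1| = sqrt((-1.9)^2 + 7.5^2) = sqrt(59.86) = 7.7369
|z2| = sqrt((-6.6)^2 + (-7.3)^2) = sqrt(96.85) = 9.8412
z1+z2 = -8.5000 + 0.2000i
|z1+z2| = sqrt(72.29) = 8.5024
|z1|+|z2| = 7.7369 + 9.8412 = 17.5781

|z1+z2| = 8.5024 ≤ |z1|+|z2| = 17.5781 (verified)


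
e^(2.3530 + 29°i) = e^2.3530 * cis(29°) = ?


e^2.3530 = 10.51707
cos(29°) = 0.87462
sin(29°) = 0.48481
Real = 10.51707*0.87462 = 9.1984
Imag = 10.51707*0.48481 = 5.0988

9.1984 + 5.0988i


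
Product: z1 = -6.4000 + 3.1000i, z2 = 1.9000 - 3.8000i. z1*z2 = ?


Real = -6.4*1.9 - 3.1*(-3.8) = -12.16 - (-11.78) = -0.38
Imag = -6.4*(-3.8) + 1.9*3.1 = 24.32 + 5.89 = 30.21

-0.3800 + 30.2100i


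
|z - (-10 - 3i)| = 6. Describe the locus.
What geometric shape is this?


|z - z0| = r is a circle with center z0 and radius r.
Center = (-10, -3), radius = 6

Circle with center (-10, -3) and radius 6


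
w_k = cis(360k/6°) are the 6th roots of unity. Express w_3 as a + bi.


Angle = 360*3/6 = 180°
a = cos(180°) = -1.0000
b = sin(180°) = 0

-1.0000 + 0i


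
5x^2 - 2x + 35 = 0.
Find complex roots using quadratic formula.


disc = (-2)^2 - 4*5*35 = 4 - 700 = -696
sqrt(|disc|) = sqrt(696) = 26.3818
Real part = 2/(2*5) = 0.2000
Imag part = 26.3818/(2*5) = 2.6382

0.2000 ± 2.6382i


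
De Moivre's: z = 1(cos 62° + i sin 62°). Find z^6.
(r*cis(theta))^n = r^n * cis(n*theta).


r^6 = 1^6 = 1
n*theta = 6*62° = 372° = 12° (mod 360)
a = 1*cos(12°) = 0.9781
b = 1*sin(12°) = 0.2079

1 cis(12°) = 0.9781 + 0.2079i


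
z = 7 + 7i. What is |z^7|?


|z| = sqrt(49+49) = sqrt(98) = 9.8995
|z^7| = |z|^7 = (sqrt(98))^7 = 98^3 * sqrt(98) = 941192*sqrt(98)

|z^7| = 941192*sqrt(98) ≈ 9317325.4384


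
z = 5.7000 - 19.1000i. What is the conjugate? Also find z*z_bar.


z_bar = 5.7000 + 19.1000i
z*z_bar = 5.7^2 + (-19.1)^2 = 32.49 + 364.81 = 397.3

z_bar = 5.7000 + 19.1000i, z*z_bar = 397.3


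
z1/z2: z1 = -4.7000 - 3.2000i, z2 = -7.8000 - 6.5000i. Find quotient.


Conjugate of z2 = -7.8000 + 6.5000i
Numerator: (-4.7000 - 3.2000i)(-7.8000 + 6.5000i) = 57.4600 - 5.5900i
Denominator: (-7.8)^2 + (-6.5)^2 = 103.09
Result = (57.4600 - 5.5900i)/103.09

0.5574 - 0.0542i


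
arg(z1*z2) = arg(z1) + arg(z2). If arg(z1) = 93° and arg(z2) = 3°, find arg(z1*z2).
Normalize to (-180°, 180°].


arg(z1*z2) = 93° + 3° = 96°
Normalized to (-180°, 180°]: 96°

96°


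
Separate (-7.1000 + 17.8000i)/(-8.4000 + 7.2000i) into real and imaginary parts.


Multiply by conjugate: (-7.1000 + 17.8000i)(-8.4000 - 7.2000i) / ((-8.4)^2 + 7.2^2)
Numerator real = -7.1*(-8.4) + 17.8*7.2 = 187.8
Numerator imag = 17.8*(-8.4) - (-7.1)*7.2 = -98.4
Denominator = 122.4
Re(z) = 187.8/122.4 = 1.5343
Im(z) = -98.4/122.4 = -0.8039

Re(z) = 1.5343, Im(z) = -0.8039


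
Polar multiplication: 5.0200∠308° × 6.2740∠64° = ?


r = 5.0200 * 6.2740 = 31.4955
theta = 308° + 64° = 372° = 12° (mod 360)

31.4955 cis(12°)


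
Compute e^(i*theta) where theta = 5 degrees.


cos(5°) = 0.9962
sin(5°) = 0.0872

e^(i*5°) = 0.9962 + 0.0872i


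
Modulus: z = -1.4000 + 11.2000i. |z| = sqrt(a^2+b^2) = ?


|z| = sqrt((-1.4)^2 + 11.2^2) = sqrt(1.96 + 125.44) = sqrt(127.4) = 11.2872

|z| = 11.2872


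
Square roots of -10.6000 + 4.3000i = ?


|z| = sqrt(112.36+18.49) = 11.4390
sqrt((|z|+a)/2) = sqrt((11.4390+(-10.6))/2) = sqrt(0.4195) = 0.6477
sqrt((|z|-a)/2) = sqrt((11.4390-(-10.6))/2) = sqrt(11.0195) = 3.3196

±(0.6477 + 3.3196i) i.e. 0.6477 + 3.3196i and -0.6477 - 3.3196i


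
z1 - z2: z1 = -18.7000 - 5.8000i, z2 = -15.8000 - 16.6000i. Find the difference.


Real: -18.7 + 15.8 = -2.9
Imag: -5.8 + 16.6 = 10.8

-2.9000 + 10.8000i


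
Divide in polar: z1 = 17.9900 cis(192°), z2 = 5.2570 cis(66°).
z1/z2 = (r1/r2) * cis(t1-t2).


r = 17.9900 / 5.2570 = 3.4221
theta = 192° - 66° = 126° = 126° (mod 360)

3.4221 cis(126°)


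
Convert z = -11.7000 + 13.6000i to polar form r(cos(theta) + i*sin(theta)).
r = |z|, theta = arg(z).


r = sqrt(136.89+184.96) = sqrt(321.85) = 17.9402
theta = atan2(13.6, -11.7) = 130.7052 degrees

r = 17.9402, theta = 130.7052 degrees


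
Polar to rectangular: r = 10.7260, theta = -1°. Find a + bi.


a = 10.7260*cos(-1°) = 10.7260*0.99985 = 10.7244
b = 10.7260*sin(-1°) = 10.7260*(-0.01745) = -0.1872

10.7244 - 0.1872i


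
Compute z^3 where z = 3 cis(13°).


r^3 = 3^3 = 27
n*theta = 3*13° = 39° = 39° (mod 360)
a = 27*cos(39°) = 20.9829
b = 27*sin(39°) = 16.9917

27 cis(39°) = 20.9829 + 16.9917i


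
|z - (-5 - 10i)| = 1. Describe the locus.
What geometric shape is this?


|z - z0| = r is a circle with center z0 and radius r.
Center = (-5, -10), radius = 1

Circle with center (-5, -10) and radius 1


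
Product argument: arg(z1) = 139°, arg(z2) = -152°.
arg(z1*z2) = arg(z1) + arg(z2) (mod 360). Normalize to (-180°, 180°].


arg(z1*z2) = 139° - 152° = -13°
Normalized to (-180°, 180°]: -13°

-13°


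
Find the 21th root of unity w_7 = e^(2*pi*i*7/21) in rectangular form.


Angle = 360*7/21 = 120°
a = cos(120°) = -0.5000
b = sin(120°) = 0.8660

-0.5000 + 0.8660i


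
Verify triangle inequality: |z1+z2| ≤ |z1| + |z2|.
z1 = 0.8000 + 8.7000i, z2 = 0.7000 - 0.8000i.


|z1| = sqrt(0.8^2 + 8.7^2) = sqrt(76.33) = 8.7367
|z2| = sqrt(0.7^2 + (-0.8)^2) = sqrt(1.13) = 1.0630
z1+z2 = 1.5000 + 7.9000i
|z1+z2| = sqrt(64.66) = 8.0411
|z1|+|z2| = 8.7367 + 1.0630 = 9.7997

|z1+z2| = 8.0411 ≤ |z1|+|z2| = 9.7997 (verified)


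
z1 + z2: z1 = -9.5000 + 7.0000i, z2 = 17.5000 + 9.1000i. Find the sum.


Real: -9.5 + 17.5 = 8
Imag: 7 + 9.1 = 16.1

8.0000 + 16.1000i


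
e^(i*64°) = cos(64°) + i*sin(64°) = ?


cos(64°) = 0.4384
sin(64°) = 0.8988

e^(i*64°) = 0.4384 + 0.8988i


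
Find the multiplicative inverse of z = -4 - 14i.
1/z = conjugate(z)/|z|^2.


|z|^2 = 16+196 = 212
1/z = (-4 + 14i)/212

1/z = -0.0189 + 0.0660i


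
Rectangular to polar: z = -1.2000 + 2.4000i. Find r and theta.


r = sqrt(1.44+5.76) = sqrt(7.2) = 2.6833
theta = atan2(2.4, -1.2) = 116.5651 degrees

r = 2.6833, theta = 116.5651 degrees


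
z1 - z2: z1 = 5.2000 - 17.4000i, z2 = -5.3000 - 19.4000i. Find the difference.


Real: 5.2 + 5.3 = 10.5
Imag: -17.4 + 19.4 = 2

10.5000 + 2.0000i


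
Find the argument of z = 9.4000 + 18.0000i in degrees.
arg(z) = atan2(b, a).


Re = 9.4, Im = 18
arg = atan2(18, 9.4) = 62.4254 degrees

arg(z) = 62.4254 degrees


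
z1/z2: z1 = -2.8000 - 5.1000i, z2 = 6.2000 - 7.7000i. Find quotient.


Conjugate of z2 = 6.2000 + 7.7000i
Numerator: (-2.8000 - 5.1000i)(6.2000 + 7.7000i) = 21.9100 - 53.1800i
Denominator: 6.2^2 + (-7.7)^2 = 97.73
Result = (21.9100 - 53.1800i)/97.73

0.2242 - 0.5442i


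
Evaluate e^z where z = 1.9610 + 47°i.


e^1.9610 = 7.1064
cos(47°) = 0.682
sin(47°) = 0.73135
Real = 7.1064*0.682 = 4.8466
Imag = 7.1064*0.73135 = 5.1973

4.8466 + 5.1973i


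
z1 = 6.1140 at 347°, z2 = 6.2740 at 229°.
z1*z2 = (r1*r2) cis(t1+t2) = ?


r = 6.1140 * 6.2740 = 38.3592
theta = 347° + 229° = 576° = 216° (mod 360)

38.3592 cis(216°)


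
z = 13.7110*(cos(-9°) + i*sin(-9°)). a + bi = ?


a = 13.7110*cos(-9°) = 13.7110*0.98769 = 13.5422
b = 13.7110*sin(-9°) = 13.7110*(-0.156434) = -2.1449

13.5422 - 2.1449i


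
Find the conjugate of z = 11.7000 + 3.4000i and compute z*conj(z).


z_bar = 11.7000 - 3.4000i
z*z_bar = 11.7^2 + 3.4^2 = 136.89 + 11.56 = 148.45

z_bar = 11.7000 - 3.4000i, z*z_bar = 148.45


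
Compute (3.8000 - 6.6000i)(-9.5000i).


Real = 3.8*0 - (-6.6)*(-9.5) = 0 - 62.7 = -62.7
Imag = 3.8*(-9.5) + 0*(-6.6) = -36.1 + 0 = -36.1

-62.7000 - 36.1000i


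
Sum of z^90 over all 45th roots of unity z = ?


The roots are w_k = w^k with w = e^(2*pi*i/45), and (w^k)^90 = (w^90)^k.
So S = 1 + u + u^2 + ... + u^(44) with u = w^90.
90 = 2*45 + 0, so 90 is a multiple of 45 and u = (w^45)^2 = 1.
Every one of the 45 terms equals 1: S = 45

S = 45


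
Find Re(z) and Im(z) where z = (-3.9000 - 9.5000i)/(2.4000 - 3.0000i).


Multiply by conjugate: (-3.9000 - 9.5000i)(2.4000 + 3.0000i) / (2.4^2 + (-3)^2)
Numerator real = -3.9*2.4 - (9.5)*(-3) = 19.14
Numerator imag = -9.5*2.4 - (-3.9)*(-3) = -34.5
Denominator = 14.76
Re(z) = 19.14/14.76 = 1.2967
Im(z) = -34.5/14.76 = -2.3374

Re(z) = 1.2967, Im(z) = -2.3374


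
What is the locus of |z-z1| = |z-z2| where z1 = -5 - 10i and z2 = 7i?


Equal distances means the locus is the perpendicular bisector of z1 and z2.
Midpoint = ((-5+0)/2, (-10+7)/2) = (-2.5000, -1.5000)

Perpendicular bisector through (-2.5000, -1.5000)


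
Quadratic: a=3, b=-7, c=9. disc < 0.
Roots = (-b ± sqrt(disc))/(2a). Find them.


disc = (-7)^2 - 4*3*9 = 49 - 108 = -59
sqrt(|disc|) = sqrt(59) = 7.6811
Real part = 7/(2*3) = 1.1667
Imag part = 7.6811/(2*3) = 1.2802

1.1667 ± 1.2802i


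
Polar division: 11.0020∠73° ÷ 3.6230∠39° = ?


r = 11.0020 / 3.6230 = 3.0367
theta = 73° - 39° = 34° = 34° (mod 360)

3.0367 cis(34°)


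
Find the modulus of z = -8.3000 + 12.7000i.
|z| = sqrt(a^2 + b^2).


|z| = sqrt((-8.3)^2 + 12.7^2) = sqrt(68.89 + 161.29) = sqrt(230.18) = 15.1717

|z| = 15.1717


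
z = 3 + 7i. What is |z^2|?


|z| = sqrt(9+49) = sqrt(58) = 7.6158
|z^2| = |z|^2 = (sqrt(58))^2 = 58

|z^2| = 58


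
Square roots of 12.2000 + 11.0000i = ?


|z| = sqrt(148.84+121) = 16.4268
sqrt((|z|+a)/2) = sqrt((16.4268+12.2)/2) = sqrt(14.3134) = 3.7833
sqrt((|z|-a)/2) = sqrt((16.4268-12.2)/2) = sqrt(2.1134) = 1.4538

±(3.7833 + 1.4538i) i.e. 3.7833 + 1.4538i and -3.7833 - 1.4538i


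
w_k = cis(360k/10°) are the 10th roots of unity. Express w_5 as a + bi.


Angle = 360*5/10 = 180°
a = cos(180°) = -1.0000
b = sin(180°) = 0

-1.0000 + 0i


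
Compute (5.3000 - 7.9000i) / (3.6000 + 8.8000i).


Conjugate of z2 = 3.6000 - 8.8000i
Numerator: (5.3000 - 7.9000i)(3.6000 - 8.8000i) = -50.4400 - 75.0800i
Denominator: 3.6^2 + 8.8^2 = 90.4
Result = (-50.4400 - 75.0800i)/90.4

-0.5580 - 0.8305i


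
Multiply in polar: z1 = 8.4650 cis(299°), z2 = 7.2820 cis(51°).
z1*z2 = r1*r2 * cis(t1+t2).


r = 8.4650 * 7.2820 = 61.6421
theta = 299° + 51° = 350° = 350° (mod 360)

61.6421 cis(350°)


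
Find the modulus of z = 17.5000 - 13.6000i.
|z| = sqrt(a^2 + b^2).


|z| = sqrt(17.5^2 + (-13.6)^2) = sqrt(306.25 + 184.96) = sqrt(491.21) = 22.1633

|z| = 22.1633


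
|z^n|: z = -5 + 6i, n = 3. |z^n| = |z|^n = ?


|z| = sqrt(25+36) = sqrt(61) = 7.8102
|z^3| = |z|^3 = (sqrt(61))^3 = 61*sqrt(61)

|z^3| = 61*sqrt(61) ≈ 476.4252


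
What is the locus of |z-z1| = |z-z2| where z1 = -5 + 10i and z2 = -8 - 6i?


Equal distances means the locus is the perpendicular bisector of z1 and z2.
Midpoint = ((-5+(-8))/2, (10+(-6))/2) = (-6.5000, 2.0000)

Perpendicular bisector through (-6.5000, 2.0000)


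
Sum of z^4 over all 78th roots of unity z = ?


The roots are w_k = w^k with w = e^(2*pi*i/78), and (w^k)^4 = (w^4)^k.
So S = 1 + u + u^2 + ... + u^(77) with u = w^4.
4 = 0*78 + 4, so 4 is not a multiple of 78: u = w^4 ≠ 1 (w is a primitive 78th root), while u^78 = (w^78)^4 = 1.
Geometric series: S = (1 - u^78)/(1 - u) = (1 - 1)/(1 - u) = 0

S = 0


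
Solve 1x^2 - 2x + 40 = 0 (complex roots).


disc = (-2)^2 - 4*1*40 = 4 - 160 = -156
sqrt(|disc|) = sqrt(156) = 12.4900
Real part = 2/(2*1) = 1.0000
Imag part = 12.4900/(2*1) = 6.2450

1.0000 ± 6.2450i


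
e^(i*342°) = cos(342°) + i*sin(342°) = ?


cos(342°) = 0.9511
sin(342°) = -0.3090

e^(i*342°) = 0.9511 - 0.3090i


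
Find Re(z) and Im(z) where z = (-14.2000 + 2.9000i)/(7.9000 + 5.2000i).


Multiply by conjugate: (-14.2000 + 2.9000i)(7.9000 - 5.2000i) / (7.9^2 + 5.2^2)
Numerator real = -14.2*7.9 + 2.9*5.2 = -97.1
Numerator imag = 2.9*7.9 - (-14.2)*5.2 = 96.75
Denominator = 89.45
Re(z) = -97.1/89.45 = -1.0855
Im(z) = 96.75/89.45 = 1.0816

Re(z) = -1.0855, Im(z) = 1.0816


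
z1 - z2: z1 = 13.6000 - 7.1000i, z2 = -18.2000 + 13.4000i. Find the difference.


Real: 13.6 + 18.2 = 31.8
Imag: -7.1 - 13.4 = -20.5

31.8000 - 20.5000i


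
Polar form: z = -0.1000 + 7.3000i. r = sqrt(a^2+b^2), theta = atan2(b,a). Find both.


r = sqrt(0.01+53.29) = sqrt(53.3) = 7.3007
theta = atan2(7.3, -0.1) = 90.7848 degrees

r = 7.3007, theta = 90.7848 degrees


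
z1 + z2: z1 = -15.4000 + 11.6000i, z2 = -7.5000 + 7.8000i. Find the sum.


Real: -15.4 - 7.5 = -22.9
Imag: 11.6 + 7.8 = 19.4

-22.9000 + 19.4000i


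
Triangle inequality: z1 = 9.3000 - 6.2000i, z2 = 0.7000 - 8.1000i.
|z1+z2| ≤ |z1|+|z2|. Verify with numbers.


|z1| = sqrt(9.3^2 + (-6.2)^2) = sqrt(124.93) = 11.1772
|z2| = sqrt(0.7^2 + (-8.1)^2) = sqrt(66.1) = 8.1302
z1+z2 = 10.0000 - 14.3000i
|z1+z2| = sqrt(304.49) = 17.4496
|z1|+|z2| = 11.1772 + 8.1302 = 19.3074

|z1+z2| = 17.4496 ≤ |z1|+|z2| = 19.3074 (verified)


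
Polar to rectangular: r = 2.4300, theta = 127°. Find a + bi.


a = 2.4300*cos(127°) = 2.4300*(-0.6018) = -1.4624
b = 2.4300*sin(127°) = 2.4300*0.79864 = 1.9407

-1.4624 + 1.9407i


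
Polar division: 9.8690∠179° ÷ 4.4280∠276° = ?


r = 9.8690 / 4.4280 = 2.2288
theta = 179° - 276° = -97° = 263° (mod 360)

2.2288 cis(263°)


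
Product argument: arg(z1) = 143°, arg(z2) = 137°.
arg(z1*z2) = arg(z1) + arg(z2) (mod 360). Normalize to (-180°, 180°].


arg(z1*z2) = 143° + 137° = 280°
Normalized to (-180°, 180°]: -80°

-80°


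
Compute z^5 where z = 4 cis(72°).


r^5 = 4^5 = 1024
n*theta = 5*72° = 360° = 0° (mod 360)
a = 1024*cos(0°) = 1024.0000
b = 1024*sin(0°) = 0

1024 cis(0°) = 1024.0000 + 0i


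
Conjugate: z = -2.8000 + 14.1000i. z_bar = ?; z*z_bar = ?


z_bar = -2.8000 - 14.1000i
z*z_bar = (-2.8)^2 + 14.1^2 = 7.84 + 198.81 = 206.65

z_bar = -2.8000 - 14.1000i, z*z_bar = 206.65


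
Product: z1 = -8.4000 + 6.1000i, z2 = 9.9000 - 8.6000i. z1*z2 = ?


Real = -8.4*9.9 - 6.1*(-8.6) = -83.16 - (-52.46) = -30.7
Imag = -8.4*(-8.6) + 9.9*6.1 = 72.24 + 60.39 = 132.63

-30.7000 + 132.6300i


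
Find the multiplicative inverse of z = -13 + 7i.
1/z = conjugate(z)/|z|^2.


|z|^2 = 169+49 = 218
1/z = (-13 - 7i)/218

1/z = -0.0596 - 0.0321i


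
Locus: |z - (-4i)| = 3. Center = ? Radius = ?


|z - z0| = r is a circle with center z0 and radius r.
Center = (0, -4), radius = 3

Circle with center (0, -4) and radius 3


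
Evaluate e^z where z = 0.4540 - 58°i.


e^0.4540 = 1.5746
cos(-58°) = 0.5299
sin(-58°) = -0.848
Real = 1.5746*0.5299 = 0.8344
Imag = 1.5746*(-0.848) = -1.3353

0.8344 - 1.3353i


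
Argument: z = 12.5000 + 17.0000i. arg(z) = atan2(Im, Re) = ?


Re = 12.5, Im = 17
arg = atan2(17, 12.5) = 53.6732 degrees

arg(z) = 53.6732 degrees


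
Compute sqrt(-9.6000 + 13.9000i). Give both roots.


|z| = sqrt(92.16+193.21) = 16.8929
sqrt((|z|+a)/2) = sqrt((16.8929+(-9.6))/2) = sqrt(3.6464) = 1.9096
sqrt((|z|-a)/2) = sqrt((16.8929-(-9.6))/2) = sqrt(13.2464) = 3.6396

±(1.9096 + 3.6396i) i.e. 1.9096 + 3.6396i and -1.9096 - 3.6396i


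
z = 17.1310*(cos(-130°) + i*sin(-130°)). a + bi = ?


a = 17.1310*cos(-130°) = 17.1310*(-0.64279) = -11.0116
b = 17.1310*sin(-130°) = 17.1310*(-0.766044) = -13.1231

-11.0116 - 13.1231i


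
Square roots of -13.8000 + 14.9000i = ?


|z| = sqrt(190.44+222.01) = 20.3089
sqrt((|z|+a)/2) = sqrt((20.3089+(-13.8))/2) = sqrt(3.2544) = 1.8040
sqrt((|z|-a)/2) = sqrt((20.3089-(-13.8))/2) = sqrt(17.0544) = 4.1297

±(1.8040 + 4.1297i) i.e. 1.8040 + 4.1297i and -1.8040 - 4.1297i


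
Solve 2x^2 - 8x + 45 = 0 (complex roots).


disc = (-8)^2 - 4*2*45 = 64 - 360 = -296
sqrt(|disc|) = sqrt(296) = 17.2047
Real part = 8/(2*2) = 2.0000
Imag part = 17.2047/(2*2) = 4.3012

2.0000 ± 4.3012i


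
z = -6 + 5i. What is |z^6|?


|z| = sqrt(36+25) = sqrt(61) = 7.8102
|z^6| = |z|^6 = (sqrt(61))^6 = 61^3 = 226981

|z^6| = 226981


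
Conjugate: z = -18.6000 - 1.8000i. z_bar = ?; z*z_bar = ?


z_bar = -18.6000 + 1.8000i
z*z_bar = (-18.6)^2 + (-1.8)^2 = 345.96 + 3.24 = 349.2

z_bar = -18.6000 + 1.8000i, z*z_bar = 349.2


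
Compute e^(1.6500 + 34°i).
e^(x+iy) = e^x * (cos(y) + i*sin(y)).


e^1.6500 = 5.2070
cos(34°) = 0.82904
sin(34°) = 0.55919
Real = 5.2070*0.82904 = 4.3168
Imag = 5.2070*0.55919 = 2.9117

4.3168 + 2.9117i


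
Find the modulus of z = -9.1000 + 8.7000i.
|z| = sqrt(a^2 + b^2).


|z| = sqrt((-9.1)^2 + 8.7^2) = sqrt(82.81 + 75.69) = sqrt(158.5) = 12.5897

|z| = 12.5897


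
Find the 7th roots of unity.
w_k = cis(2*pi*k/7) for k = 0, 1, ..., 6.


The 7th roots of unity are cis(360k/7°) for k=0..6
Angle step = 360/7 = 51.4286°
Primitive root: cis(51.4286°)
Primitive root = 0.6235 + 0.7818i

7 roots at angles: 0°, 51.4286°, 102.8571°, 154.2857°, 205.7143°, 257.1429°, 308.5714°


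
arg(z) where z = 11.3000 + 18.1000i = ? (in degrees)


Re = 11.3, Im = 18.1
arg = atan2(18.1, 11.3) = 58.0231 degrees

arg(z) = 58.0231 degrees


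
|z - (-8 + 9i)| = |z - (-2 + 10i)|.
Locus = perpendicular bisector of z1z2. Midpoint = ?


Equal distances means the locus is the perpendicular bisector of z1 and z2.
Midpoint = ((-8+(-2))/2, (9+10)/2) = (-5.0000, 9.5000)

Perpendicular bisector through (-5.0000, 9.5000)


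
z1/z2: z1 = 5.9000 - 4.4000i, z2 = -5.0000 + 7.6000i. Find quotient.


Conjugate of z2 = -5.0000 - 7.6000i
Numerator: (5.9000 - 4.4000i)(-5.0000 - 7.6000i) = -62.9400 - 22.8400i
Denominator: (-5)^2 + 7.6^2 = 82.76
Result = (-62.9400 - 22.8400i)/82.76

-0.7605 - 0.2760i


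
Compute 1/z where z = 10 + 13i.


|z|^2 = 100+169 = 269
1/z = (10 - 13i)/269

1/z = 0.0372 - 0.0483i


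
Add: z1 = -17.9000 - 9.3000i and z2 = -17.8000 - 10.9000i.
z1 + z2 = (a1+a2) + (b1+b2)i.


Real: -17.9 - 17.8 = -35.7
Imag: -9.3 - 10.9 = -20.2

-35.7000 - 20.2000i


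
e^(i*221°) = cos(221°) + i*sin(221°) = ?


cos(221°) = -0.7547
sin(221°) = -0.6561

e^(i*221°) = -0.7547 - 0.6561i


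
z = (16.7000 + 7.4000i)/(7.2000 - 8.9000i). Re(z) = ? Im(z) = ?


Multiply by conjugate: (16.7000 + 7.4000i)(7.2000 + 8.9000i) / (7.2^2 + (-8.9)^2)
Numerator real = 16.7*7.2 + 7.4*(-8.9) = 54.38
Numerator imag = 7.4*7.2 - 16.7*(-8.9) = 201.91
Denominator = 131.05
Re(z) = 54.38/131.05 = 0.4150
Im(z) = 201.91/131.05 = 1.5407

Re(z) = 0.4150, Im(z) = 1.5407


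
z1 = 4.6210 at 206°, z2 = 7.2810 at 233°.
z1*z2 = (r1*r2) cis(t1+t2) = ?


r = 4.6210 * 7.2810 = 33.6455
theta = 206° + 233° = 439° = 79° (mod 360)

33.6455 cis(79°)


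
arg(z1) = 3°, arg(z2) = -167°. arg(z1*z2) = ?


arg(z1*z2) = 3° - 167° = -164°
Normalized to (-180°, 180°]: -164°

-164°


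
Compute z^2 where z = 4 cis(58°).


r^2 = 4^2 = 16
n*theta = 2*58° = 116° = 116° (mod 360)
a = 16*cos(116°) = -7.0139
b = 16*sin(116°) = 14.3807

16 cis(116°) = -7.0139 + 14.3807i


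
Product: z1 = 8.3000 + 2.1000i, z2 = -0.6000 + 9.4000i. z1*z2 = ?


Real = 8.3*(-0.6) - 2.1*9.4 = -4.98 - 19.74 = -24.72
Imag = 8.3*9.4 - (0.6)*2.1 = 78.02 - (1.26) = 76.76

-24.7200 + 76.7600i


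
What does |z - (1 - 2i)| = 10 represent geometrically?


|z - z0| = r is a circle with center z0 and radius r.
Center = (1, -2), radius = 10

Circle with center (1, -2) and radius 10


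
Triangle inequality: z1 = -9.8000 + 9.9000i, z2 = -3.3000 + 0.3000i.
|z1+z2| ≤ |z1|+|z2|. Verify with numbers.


|z1| = sqrt((-9.8)^2 + 9.9^2) = sqrt(194.05) = 13.9302
|z2| = sqrt((-3.3)^2 + 0.3^2) = sqrt(10.98) = 3.3136
z1+z2 = -13.1000 + 10.2000i
|z1+z2| = sqrt(275.65) = 16.6027
|z1|+|z2| = 13.9302 + 3.3136 = 17.2438

|z1+z2| = 16.6027 ≤ |z1|+|z2| = 17.2438 (verified)


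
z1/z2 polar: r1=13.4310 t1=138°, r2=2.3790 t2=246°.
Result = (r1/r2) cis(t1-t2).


r = 13.4310 / 2.3790 = 5.6456
theta = 138° - 246° = -108° = 252° (mod 360)

5.6456 cis(252°)


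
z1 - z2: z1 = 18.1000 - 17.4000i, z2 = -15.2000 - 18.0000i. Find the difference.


Real: 18.1 + 15.2 = 33.3
Imag: -17.4 + 18 = 0.6

33.3000 + 0.6000i


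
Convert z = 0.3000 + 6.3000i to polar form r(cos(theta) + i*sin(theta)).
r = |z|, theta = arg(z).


r = sqrt(0.09+39.69) = sqrt(39.78) = 6.3071
theta = atan2(6.3, 0.3) = 87.2737 degrees

r = 6.3071, theta = 87.2737 degrees


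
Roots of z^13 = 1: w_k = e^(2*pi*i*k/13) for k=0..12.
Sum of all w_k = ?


The sum of all 13th roots of unity is 0.
Geometric series: (1 - w^13)/(1 - w) = (1-1)/(1-w) = 0 since w^13 = 1, w ≠ 1.
Alternatively: coefficient of z^12 in z^13 - 1 is 0.

0


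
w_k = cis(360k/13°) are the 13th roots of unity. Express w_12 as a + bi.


Angle = 360*12/13 = 332.3077°
a = cos(332.3077°) = 0.8855
b = sin(332.3077°) = -0.4647

0.8855 - 0.4647i


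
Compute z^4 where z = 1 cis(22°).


r^4 = 1^4 = 1
n*theta = 4*22° = 88° = 88° (mod 360)
a = 1*cos(88°) = 0.0349
b = 1*sin(88°) = 0.9994

1 cis(88°) = 0.0349 + 0.9994i


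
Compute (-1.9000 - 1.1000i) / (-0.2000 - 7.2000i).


Conjugate of z2 = -0.2000 + 7.2000i
Numerator: (-1.9000 - 1.1000i)(-0.2000 + 7.2000i) = 8.3000 - 13.4600i
Denominator: (-0.2)^2 + (-7.2)^2 = 51.88
Result = (8.3000 - 13.4600i)/51.88

0.1600 - 0.2594i


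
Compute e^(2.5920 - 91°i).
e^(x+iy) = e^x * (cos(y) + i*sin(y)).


e^2.5920 = 13.35646
cos(-91°) = -0.01745
sin(-91°) = -0.999848
Real = 13.35646*(-0.01745) = -0.2331
Imag = 13.35646*(-0.999848) = -13.3544

-0.2331 - 13.3544i
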